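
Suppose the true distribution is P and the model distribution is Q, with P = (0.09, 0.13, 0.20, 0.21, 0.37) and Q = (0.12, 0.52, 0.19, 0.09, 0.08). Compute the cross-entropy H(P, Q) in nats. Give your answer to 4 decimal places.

H(P,Q) = −Σ p·ln q.
  −0.09·ln(0.12) = 0.19082
  −0.13·ln(0.52) = 0.08501
  −0.20·ln(0.19) = 0.33215
  −0.21·ln(0.09) = 0.50567
  −0.37·ln(0.08) = 0.93452
H(P,Q) = 2.0482 nats.

2.0482 nats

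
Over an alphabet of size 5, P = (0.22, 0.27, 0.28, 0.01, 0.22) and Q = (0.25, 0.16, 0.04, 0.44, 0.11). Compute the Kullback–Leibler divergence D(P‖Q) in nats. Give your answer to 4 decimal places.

D(P‖Q) = Σ p·ln(p/q).
  0.22·ln(0.22/0.25) = -0.02812
  0.27·ln(0.27/0.16) = 0.14128
  0.28·ln(0.28/0.04) = 0.54485
  0.01·ln(0.01/0.44) = -0.03784
  0.22·ln(0.22/0.11) = 0.15249
D(P‖Q) = 0.7727 nats.

0.7727 nats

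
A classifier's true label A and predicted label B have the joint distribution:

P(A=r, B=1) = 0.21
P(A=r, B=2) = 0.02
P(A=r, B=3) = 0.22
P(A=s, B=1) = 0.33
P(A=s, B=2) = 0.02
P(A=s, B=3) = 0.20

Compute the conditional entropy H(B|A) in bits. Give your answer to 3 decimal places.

1.179 bits

Marginals: p(A) = (0.4500, 0.5500), p(B) = (0.5400, 0.0400, 0.4200).
H(B|A) = Σ p(A) · H(B|A=·).
  A=r: p=0.4500, H(B|A=r) = 1.2175
  A=s: p=0.5500, H(B|A=s) = 1.1467
Weighted sum = 1.179 bits.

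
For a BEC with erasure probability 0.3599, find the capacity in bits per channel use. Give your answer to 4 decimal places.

0.6401 bits

Binary erasure channel: capacity C = 1 − ε.
C = 1 − 0.3599 = 0.6401 bits per channel use.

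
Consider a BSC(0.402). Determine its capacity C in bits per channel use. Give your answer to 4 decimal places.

0.0279 bits

Binary symmetric channel: C = 1 − h₂(ε) where h₂ is the binary entropy function.
h₂(0.402) = −0.402·log₂0.402 − 0.598·log₂0.598 = 0.9721.
C = 1 − 0.9721 = 0.0279 bits per channel use.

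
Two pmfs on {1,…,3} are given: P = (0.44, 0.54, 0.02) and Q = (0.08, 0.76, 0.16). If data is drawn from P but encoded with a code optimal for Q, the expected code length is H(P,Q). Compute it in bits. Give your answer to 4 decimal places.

H(P,Q) = −Σ p·log₂ q.
  −0.44·log₂(0.08) = 1.60330
  −0.54·log₂(0.76) = 0.21380
  −0.02·log₂(0.16) = 0.05288
H(P,Q) = 1.8700 bits.

1.8700 bits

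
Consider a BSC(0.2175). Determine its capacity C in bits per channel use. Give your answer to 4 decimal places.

0.2444 bits

Binary symmetric channel: C = 1 − h₂(ε) where h₂ is the binary entropy function.
h₂(0.2175) = −0.2175·log₂0.2175 − 0.7825·log₂0.7825 = 0.7556.
C = 1 − 0.7556 = 0.2444 bits per channel use.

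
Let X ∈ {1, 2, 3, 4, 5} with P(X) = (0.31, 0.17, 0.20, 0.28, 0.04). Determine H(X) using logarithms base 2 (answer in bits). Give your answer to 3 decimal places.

2.123 bits

H(X) = −Σ p·log₂ p.
  −(0.31)·log₂(0.31) = 0.5238
  −(0.17)·log₂(0.17) = 0.4346
  −(0.20)·log₂(0.20) = 0.4644
  −(0.28)·log₂(0.28) = 0.5142
  −(0.04)·log₂(0.04) = 0.1858
Sum: 0.5238 + 0.4346 + 0.4644 + 0.5142 + 0.1858 = 2.123 bits.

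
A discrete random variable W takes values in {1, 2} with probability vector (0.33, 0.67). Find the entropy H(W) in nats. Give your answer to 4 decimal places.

0.6342 nats

H(W) = −Σ p·ln p.
  −(0.33)·ln(0.33) = 0.36586
  −(0.67)·ln(0.67) = 0.26832
Sum: 0.36586 + 0.26832 = 0.6342 nats.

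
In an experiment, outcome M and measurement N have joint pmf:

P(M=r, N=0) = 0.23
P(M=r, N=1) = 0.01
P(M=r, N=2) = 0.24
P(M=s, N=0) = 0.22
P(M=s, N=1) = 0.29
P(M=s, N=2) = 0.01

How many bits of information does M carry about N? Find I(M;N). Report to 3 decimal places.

0.425 bits

Marginals: p(M) = (0.4800, 0.5200), p(N) = (0.4500, 0.3000, 0.2500).
I(M;N) = H(M) + H(N) − H(M,N).
H(M) = 0.9988, H(N) = 1.5395, H(M,N) = 2.1132.
I(M;N) = 0.9988 + 1.5395 − 2.1132 = 0.425 bits.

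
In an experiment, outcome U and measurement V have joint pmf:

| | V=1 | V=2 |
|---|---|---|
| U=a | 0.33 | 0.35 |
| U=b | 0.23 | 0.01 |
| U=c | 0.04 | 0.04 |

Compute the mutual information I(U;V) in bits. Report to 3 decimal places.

0.151 bits

Marginals: p(U) = (0.6800, 0.2400, 0.0800), p(V) = (0.6000, 0.4000).
I(U;V) = Σ p(x,y)·log₂[p(x,y)/(p(x)p(y))].
  (a,1): 0.33·log₂(0.8088) = -0.1010
  (a,2): 0.35·log₂(1.2868) = 0.1273
  (b,1): 0.23·log₂(1.5972) = 0.1554
  (b,2): 0.01·log₂(0.1042) = -0.0326
  (c,1): 0.04·log₂(0.8333) = -0.0105
  (c,2): 0.04·log₂(1.2500) = 0.0129
Sum = 0.151 bits.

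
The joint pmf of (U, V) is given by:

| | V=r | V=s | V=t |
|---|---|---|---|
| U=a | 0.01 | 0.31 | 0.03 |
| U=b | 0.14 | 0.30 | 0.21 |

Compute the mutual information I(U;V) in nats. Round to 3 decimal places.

0.098 nats

Marginals: p(U) = (0.3500, 0.6500), p(V) = (0.1500, 0.6100, 0.2400).
I(U;V) = H(U) + H(V) − H(U,V).
H(U) = 0.6474, H(V) = 0.9286, H(U,V) = 1.4785.
I(U;V) = 0.6474 + 0.9286 − 1.4785 = 0.098 nats.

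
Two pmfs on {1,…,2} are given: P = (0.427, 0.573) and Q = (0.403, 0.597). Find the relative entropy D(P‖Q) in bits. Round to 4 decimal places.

D(P‖Q) = Σ p·log₂(p/q).
  0.427·log₂(0.427/0.403) = 0.03564
  0.573·log₂(0.573/0.597) = -0.03392
D(P‖Q) = 0.0017 bits.

0.0017 bits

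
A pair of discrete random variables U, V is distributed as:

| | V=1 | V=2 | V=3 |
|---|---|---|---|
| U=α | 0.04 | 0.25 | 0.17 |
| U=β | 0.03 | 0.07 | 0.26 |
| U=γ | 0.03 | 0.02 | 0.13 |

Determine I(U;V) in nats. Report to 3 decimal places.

Marginals: p(U) = (0.4600, 0.3600, 0.1800), p(V) = (0.1000, 0.3400, 0.5600).
I(U;V) = Σ p(x,y)·ln[p(x,y)/(p(x)p(y))].
  (α,1): 0.04·ln(0.8696) = -0.0056
  (α,2): 0.25·ln(1.5985) = 0.1173
  (α,3): 0.17·ln(0.6599) = -0.0707
  (β,1): 0.03·ln(0.8333) = -0.0055
  (β,2): 0.07·ln(0.5719) = -0.0391
  (β,3): 0.26·ln(1.2897) = 0.0661
  (γ,1): 0.03·ln(1.6667) = 0.0153
  (γ,2): 0.02·ln(0.3268) = -0.0224
  (γ,3): 0.13·ln(1.2897) = 0.0331
Sum = 0.089 nats.

0.089 nats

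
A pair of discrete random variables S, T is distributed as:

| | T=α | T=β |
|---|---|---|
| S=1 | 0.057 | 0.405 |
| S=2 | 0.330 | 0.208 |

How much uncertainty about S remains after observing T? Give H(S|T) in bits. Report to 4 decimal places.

0.7999 bits

Chain rule: H(S|T) = H(S,T) − H(T).
Marginals: p(S) = (0.4620, 0.5380), p(T) = (0.3870, 0.6130).
H(S,T) = 1.7627 bits; H(T) = 0.9628 bits.
H(S|T) = 1.7627 − 0.9628 = 0.7999 bits.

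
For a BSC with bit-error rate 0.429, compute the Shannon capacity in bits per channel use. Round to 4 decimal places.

Binary symmetric channel: C = 1 − h₂(ε) where h₂ is the binary entropy function.
h₂(0.429) = −0.429·log₂0.429 − 0.571·log₂0.571 = 0.9854.
C = 1 − 0.9854 = 0.0146 bits per channel use.

0.0146 bits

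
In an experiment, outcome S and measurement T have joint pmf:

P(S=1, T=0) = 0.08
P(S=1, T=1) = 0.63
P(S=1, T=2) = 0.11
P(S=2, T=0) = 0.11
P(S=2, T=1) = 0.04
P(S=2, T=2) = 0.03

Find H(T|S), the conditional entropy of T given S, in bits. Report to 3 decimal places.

Marginals: p(S) = (0.8200, 0.1800), p(T) = (0.1900, 0.6700, 0.1400).
H(T|S) = Σ p(S) · H(T|S=·).
  S=1: p=0.8200, H(T|S=1) = 1.0085
  S=2: p=0.1800, H(T|S=2) = 1.3472
Weighted sum = 1.069 bits.

1.069 bits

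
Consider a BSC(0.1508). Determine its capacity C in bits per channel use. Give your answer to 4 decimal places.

Binary symmetric channel: C = 1 − h₂(ε) where h₂ is the binary entropy function.
h₂(0.1508) = −0.1508·log₂0.1508 − 0.8492·log₂0.8492 = 0.6118.
C = 1 − 0.6118 = 0.3882 bits per channel use.

0.3882 bits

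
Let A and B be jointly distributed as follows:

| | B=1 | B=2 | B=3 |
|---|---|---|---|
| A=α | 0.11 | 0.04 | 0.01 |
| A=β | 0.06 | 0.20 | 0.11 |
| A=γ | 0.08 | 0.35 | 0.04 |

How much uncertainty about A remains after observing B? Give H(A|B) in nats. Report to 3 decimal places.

Chain rule: H(A|B) = H(A,B) − H(B).
Marginals: p(A) = (0.1600, 0.3700, 0.4700), p(B) = (0.2500, 0.5900, 0.1600).
H(A,B) = 1.8494 nats; H(B) = 0.9511 nats.
H(A|B) = 1.8494 − 0.9511 = 0.898 nats.

0.898 nats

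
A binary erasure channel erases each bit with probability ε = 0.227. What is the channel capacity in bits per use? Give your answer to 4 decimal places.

Binary erasure channel: capacity C = 1 − ε.
C = 1 − 0.227 = 0.7730 bits per channel use.

0.7730 bits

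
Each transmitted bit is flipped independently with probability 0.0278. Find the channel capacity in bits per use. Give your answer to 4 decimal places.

0.8168 bits

Binary symmetric channel: C = 1 − h₂(ε) where h₂ is the binary entropy function.
h₂(0.0278) = −0.0278·log₂0.0278 − 0.9722·log₂0.9722 = 0.1832.
C = 1 − 0.1832 = 0.8168 bits per channel use.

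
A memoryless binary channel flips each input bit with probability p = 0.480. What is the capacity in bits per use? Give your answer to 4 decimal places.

Binary symmetric channel: C = 1 − h₂(ε) where h₂ is the binary entropy function.
h₂(0.480) = −0.480·log₂0.480 − 0.520·log₂0.520 = 0.9988.
C = 1 − 0.9988 = 0.0012 bits per channel use.

0.0012 bits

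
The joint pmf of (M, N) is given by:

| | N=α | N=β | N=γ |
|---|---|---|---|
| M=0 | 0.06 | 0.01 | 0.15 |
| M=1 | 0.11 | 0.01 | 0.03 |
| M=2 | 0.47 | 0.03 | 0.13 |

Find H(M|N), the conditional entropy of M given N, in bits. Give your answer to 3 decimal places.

Marginals: p(M) = (0.2200, 0.1500, 0.6300), p(N) = (0.6400, 0.0500, 0.3100).
H(M|N) = Σ p(N) · H(M|N=·).
  N=α: p=0.6400, H(M|N=α) = 1.0839
  N=β: p=0.0500, H(M|N=β) = 1.3710
  N=γ: p=0.3100, H(M|N=γ) = 1.3586
Weighted sum = 1.183 bits.

1.183 bits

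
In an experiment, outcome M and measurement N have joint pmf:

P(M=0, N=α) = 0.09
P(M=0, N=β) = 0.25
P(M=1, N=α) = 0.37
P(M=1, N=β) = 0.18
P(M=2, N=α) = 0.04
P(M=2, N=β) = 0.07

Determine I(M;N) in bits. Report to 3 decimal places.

0.111 bits

Marginals: p(M) = (0.3400, 0.5500, 0.1100), p(N) = (0.5000, 0.5000).
I(M;N) = H(M) + H(N) − H(M,N).
H(M) = 1.3538, H(N) = 1.0000, H(M,N) = 2.2430.
I(M;N) = 1.3538 + 1.0000 − 2.2430 = 0.111 bits.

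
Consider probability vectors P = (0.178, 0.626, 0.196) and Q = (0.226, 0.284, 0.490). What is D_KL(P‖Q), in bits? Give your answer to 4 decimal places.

D(P‖Q) = Σ p·log₂(p/q).
  0.178·log₂(0.178/0.226) = -0.06131
  0.626·log₂(0.626/0.284) = 0.71381
  0.196·log₂(0.196/0.490) = -0.25910
D(P‖Q) = 0.3934 bits.

0.3934 bits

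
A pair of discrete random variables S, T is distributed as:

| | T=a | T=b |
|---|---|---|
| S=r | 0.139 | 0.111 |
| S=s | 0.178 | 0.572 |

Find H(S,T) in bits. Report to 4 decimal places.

1.6519 bits

H(S,T) = −Σ p(x,y)·log₂ p(x,y) over all 4 cells.
  cell (r,a): −0.139·log₂0.139 = 0.39571
  cell (r,b): −0.111·log₂0.111 = 0.35202
  cell (s,a): −0.178·log₂0.178 = 0.44323
  cell (s,b): −0.572·log₂0.572 = 0.46098
Sum = 1.6519 bits.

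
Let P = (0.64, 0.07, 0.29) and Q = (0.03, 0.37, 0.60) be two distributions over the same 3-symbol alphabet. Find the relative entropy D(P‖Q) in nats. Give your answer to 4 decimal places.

D(P‖Q) = Σ p·ln(p/q).
  0.64·ln(0.64/0.03) = 1.95857
  0.07·ln(0.07/0.37) = -0.11655
  0.29·ln(0.29/0.60) = -0.21084
D(P‖Q) = 1.6312 nats.

1.6312 nats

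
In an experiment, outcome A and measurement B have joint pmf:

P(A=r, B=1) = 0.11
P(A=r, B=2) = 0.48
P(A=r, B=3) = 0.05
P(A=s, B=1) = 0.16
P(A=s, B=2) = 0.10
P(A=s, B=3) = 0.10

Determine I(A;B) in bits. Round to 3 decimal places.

Marginals: p(A) = (0.6400, 0.3600), p(B) = (0.2700, 0.5800, 0.1500).
I(A;B) = H(A) + H(B) − H(A,B).
H(A) = 0.9427, H(B) = 1.3764, H(A,B) = 2.1621.
I(A;B) = 0.9427 + 1.3764 − 2.1621 = 0.157 bits.

0.157 bits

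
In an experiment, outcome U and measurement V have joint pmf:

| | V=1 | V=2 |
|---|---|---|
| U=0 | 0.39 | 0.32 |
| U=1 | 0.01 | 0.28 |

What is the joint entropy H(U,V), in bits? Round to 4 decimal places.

H(U,V) = −Σ p(x,y)·log₂ p(x,y) over all 4 cells.
  cell (0,1): −0.39·log₂0.39 = 0.52980
  cell (0,2): −0.32·log₂0.32 = 0.52603
  cell (1,1): −0.01·log₂0.01 = 0.06644
  cell (1,2): −0.28·log₂0.28 = 0.51422
Sum = 1.6365 bits.

1.6365 bits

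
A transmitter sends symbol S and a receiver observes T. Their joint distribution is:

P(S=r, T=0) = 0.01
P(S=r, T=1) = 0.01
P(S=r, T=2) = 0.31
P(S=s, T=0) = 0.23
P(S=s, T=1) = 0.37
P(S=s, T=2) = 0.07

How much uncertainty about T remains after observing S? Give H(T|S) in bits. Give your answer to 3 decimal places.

Marginals: p(S) = (0.3300, 0.6700), p(T) = (0.2400, 0.3800, 0.3800).
H(T|S) = Σ p(S) · H(T|S=·).
  S=r: p=0.3300, H(T|S=r) = 0.3905
  S=s: p=0.6700, H(T|S=s) = 1.3431
Weighted sum = 1.029 bits.

1.029 bits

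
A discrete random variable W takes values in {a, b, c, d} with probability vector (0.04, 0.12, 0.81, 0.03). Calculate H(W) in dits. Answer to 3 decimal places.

H(W) = −Σ p·log₁₀ p.
  −(0.04)·log₁₀(0.04) = 0.0559
  −(0.12)·log₁₀(0.12) = 0.1105
  −(0.81)·log₁₀(0.81) = 0.0741
  −(0.03)·log₁₀(0.03) = 0.0457
Sum: 0.0559 + 0.1105 + 0.0741 + 0.0457 = 0.286 dits.

0.286 dits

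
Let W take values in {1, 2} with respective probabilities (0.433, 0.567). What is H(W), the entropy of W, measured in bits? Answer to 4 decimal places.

H(W) = −Σ p·log₂ p.
  −(0.433)·log₂(0.433) = 0.52287
  −(0.567)·log₂(0.567) = 0.46413
Sum: 0.52287 + 0.46413 = 0.9870 bits.

0.9870 bits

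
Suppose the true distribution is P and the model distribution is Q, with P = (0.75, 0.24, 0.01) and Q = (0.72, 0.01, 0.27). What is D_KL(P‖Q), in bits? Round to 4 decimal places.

D(P‖Q) = Σ p·log₂(p/q).
  0.75·log₂(0.75/0.72) = 0.04417
  0.24·log₂(0.24/0.01) = 1.10039
  0.01·log₂(0.01/0.27) = -0.04755
D(P‖Q) = 1.0970 bits.

1.0970 bits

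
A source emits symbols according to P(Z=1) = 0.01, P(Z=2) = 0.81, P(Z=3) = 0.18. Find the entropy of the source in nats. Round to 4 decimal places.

H(Z) = −Σ p·ln p.
  −(0.01)·ln(0.01) = 0.04605
  −(0.81)·ln(0.81) = 0.17068
  −(0.18)·ln(0.18) = 0.30866
Sum: 0.04605 + 0.17068 + 0.30866 = 0.5254 nats.

0.5254 nats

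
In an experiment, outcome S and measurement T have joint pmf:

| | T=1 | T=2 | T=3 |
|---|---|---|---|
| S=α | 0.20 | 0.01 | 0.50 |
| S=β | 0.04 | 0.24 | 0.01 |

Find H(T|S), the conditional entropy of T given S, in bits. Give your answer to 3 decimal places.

Marginals: p(S) = (0.7100, 0.2900), p(T) = (0.2400, 0.2500, 0.5100).
H(T|S) = Σ p(S) · H(T|S=·).
  S=α: p=0.7100, H(T|S=α) = 0.9578
  S=β: p=0.2900, H(T|S=β) = 0.7877
Weighted sum = 0.908 bits.

0.908 bits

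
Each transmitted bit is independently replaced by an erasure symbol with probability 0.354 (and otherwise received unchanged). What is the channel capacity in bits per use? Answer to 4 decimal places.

Binary erasure channel: capacity C = 1 − ε.
C = 1 − 0.354 = 0.6460 bits per channel use.

0.6460 bits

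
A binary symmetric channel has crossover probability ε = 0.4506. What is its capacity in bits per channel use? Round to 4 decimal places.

Binary symmetric channel: C = 1 − h₂(ε) where h₂ is the binary entropy function.
h₂(0.4506) = −0.4506·log₂0.4506 − 0.5494·log₂0.5494 = 0.9929.
C = 1 − 0.9929 = 0.0071 bits per channel use.

0.0071 bits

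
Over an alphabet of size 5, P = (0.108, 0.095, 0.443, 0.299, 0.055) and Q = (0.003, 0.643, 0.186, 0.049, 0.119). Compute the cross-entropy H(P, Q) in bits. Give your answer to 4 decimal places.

H(P,Q) = −Σ p·log₂ q.
  −0.108·log₂(0.003) = 0.90513
  −0.095·log₂(0.643) = 0.06053
  −0.443·log₂(0.186) = 1.07500
  −0.299·log₂(0.049) = 1.30097
  −0.055·log₂(0.119) = 0.16890
H(P,Q) = 3.5105 bits.

3.5105 bits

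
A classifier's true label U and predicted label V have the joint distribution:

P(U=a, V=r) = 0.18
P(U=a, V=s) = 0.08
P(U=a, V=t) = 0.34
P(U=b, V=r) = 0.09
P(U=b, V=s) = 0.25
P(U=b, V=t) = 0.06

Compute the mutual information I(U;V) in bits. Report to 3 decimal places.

Marginals: p(U) = (0.6000, 0.4000), p(V) = (0.2700, 0.3300, 0.4000).
I(U;V) = H(U) + H(V) − H(U,V).
H(U) = 0.9710, H(V) = 1.5666, H(U,V) = 2.3222.
I(U;V) = 0.9710 + 1.5666 − 2.3222 = 0.215 bits.

0.215 bits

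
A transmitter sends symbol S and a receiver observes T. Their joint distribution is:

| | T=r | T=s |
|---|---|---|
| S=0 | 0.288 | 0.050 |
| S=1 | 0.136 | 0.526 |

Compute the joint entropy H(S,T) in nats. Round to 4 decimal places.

H(S,T) = −Σ p(x,y)·ln p(x,y) over all 4 cells.
  cell (0,r): −0.288·ln0.288 = 0.35850
  cell (0,s): −0.050·ln0.050 = 0.14979
  cell (1,r): −0.136·ln0.136 = 0.27133
  cell (1,s): −0.526·ln0.526 = 0.33793
Sum = 1.1176 nats.

1.1176 nats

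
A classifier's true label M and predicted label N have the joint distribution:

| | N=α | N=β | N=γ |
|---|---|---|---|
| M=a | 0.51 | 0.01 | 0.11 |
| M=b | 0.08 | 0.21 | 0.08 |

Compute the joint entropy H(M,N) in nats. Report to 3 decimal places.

H(M,N) = −Σ p(x,y)·ln p(x,y) over all 6 cells.
  cell (a,α): −0.51·ln0.51 = 0.3434
  cell (a,β): −0.01·ln0.01 = 0.0461
  cell (a,γ): −0.11·ln0.11 = 0.2428
  cell (b,α): −0.08·ln0.08 = 0.2021
  cell (b,β): −0.21·ln0.21 = 0.3277
  cell (b,γ): −0.08·ln0.08 = 0.2021
Sum = 1.364 nats.

1.364 nats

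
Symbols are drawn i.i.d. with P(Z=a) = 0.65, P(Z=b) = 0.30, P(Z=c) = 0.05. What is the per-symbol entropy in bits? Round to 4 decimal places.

H(Z) = −Σ p·log₂ p.
  −(0.65)·log₂(0.65) = 0.40397
  −(0.30)·log₂(0.30) = 0.52109
  −(0.05)·log₂(0.05) = 0.21610
Sum: 0.40397 + 0.52109 + 0.21610 = 1.1412 bits.

1.1412 bits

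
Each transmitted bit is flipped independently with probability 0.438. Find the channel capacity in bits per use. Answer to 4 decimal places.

Binary symmetric channel: C = 1 − h₂(ε) where h₂ is the binary entropy function.
h₂(0.438) = −0.438·log₂0.438 − 0.562·log₂0.562 = 0.9889.
C = 1 − 0.9889 = 0.0111 bits per channel use.

0.0111 bits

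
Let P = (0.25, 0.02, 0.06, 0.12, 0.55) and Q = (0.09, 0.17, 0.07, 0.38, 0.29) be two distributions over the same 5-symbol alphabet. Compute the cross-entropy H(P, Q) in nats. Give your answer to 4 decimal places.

H(P,Q) = −Σ p·ln q.
  −0.25·ln(0.09) = 0.60199
  −0.02·ln(0.17) = 0.03544
  −0.06·ln(0.07) = 0.15956
  −0.12·ln(0.38) = 0.11611
  −0.55·ln(0.29) = 0.68083
H(P,Q) = 1.5939 nats.

1.5939 nats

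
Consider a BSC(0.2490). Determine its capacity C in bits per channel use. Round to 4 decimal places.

0.1903 bits

Binary symmetric channel: C = 1 − h₂(ε) where h₂ is the binary entropy function.
h₂(0.2490) = −0.2490·log₂0.2490 − 0.7510·log₂0.7510 = 0.8097.
C = 1 − 0.8097 = 0.1903 bits per channel use.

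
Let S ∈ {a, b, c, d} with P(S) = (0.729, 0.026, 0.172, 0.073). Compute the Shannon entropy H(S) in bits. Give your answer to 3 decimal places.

1.182 bits

H(S) = −Σ p·log₂ p.
  −(0.729)·log₂(0.729) = 0.3324
  −(0.026)·log₂(0.026) = 0.1369
  −(0.172)·log₂(0.172) = 0.4368
  −(0.073)·log₂(0.073) = 0.2756
Sum: 0.3324 + 0.1369 + 0.4368 + 0.2756 = 1.182 bits.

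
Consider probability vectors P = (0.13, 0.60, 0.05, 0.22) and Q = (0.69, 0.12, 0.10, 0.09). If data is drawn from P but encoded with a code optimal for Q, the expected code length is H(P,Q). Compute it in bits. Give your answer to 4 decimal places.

H(P,Q) = −Σ p·log₂ q.
  −0.13·log₂(0.69) = 0.06959
  −0.60·log₂(0.12) = 1.83534
  −0.05·log₂(0.10) = 0.16610
  −0.22·log₂(0.09) = 0.76426
H(P,Q) = 2.8353 bits.

2.8353 bits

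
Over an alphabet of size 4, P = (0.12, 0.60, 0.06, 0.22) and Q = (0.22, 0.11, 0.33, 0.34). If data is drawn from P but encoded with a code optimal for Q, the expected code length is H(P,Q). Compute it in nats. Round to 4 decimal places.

H(P,Q) = −Σ p·ln q.
  −0.12·ln(0.22) = 0.18170
  −0.60·ln(0.11) = 1.32436
  −0.06·ln(0.33) = 0.06652
  −0.22·ln(0.34) = 0.23734
H(P,Q) = 1.8099 nats.

1.8099 nats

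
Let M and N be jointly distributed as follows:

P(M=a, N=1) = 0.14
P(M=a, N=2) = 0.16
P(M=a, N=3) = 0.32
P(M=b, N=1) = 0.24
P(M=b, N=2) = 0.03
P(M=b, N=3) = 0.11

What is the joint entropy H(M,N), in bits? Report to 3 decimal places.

H(M,N) = −Σ p(x,y)·log₂ p(x,y) over all 6 cells.
  cell (a,1): −0.14·log₂0.14 = 0.3971
  cell (a,2): −0.16·log₂0.16 = 0.4230
  cell (a,3): −0.32·log₂0.32 = 0.5260
  cell (b,1): −0.24·log₂0.24 = 0.4941
  cell (b,2): −0.03·log₂0.03 = 0.1518
  cell (b,3): −0.11·log₂0.11 = 0.3503
Sum = 2.342 bits.

2.342 bits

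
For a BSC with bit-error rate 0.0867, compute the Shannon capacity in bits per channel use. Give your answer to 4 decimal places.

Binary symmetric channel: C = 1 − h₂(ε) where h₂ is the binary entropy function.
h₂(0.0867) = −0.0867·log₂0.0867 − 0.9133·log₂0.9133 = 0.4254.
C = 1 − 0.4254 = 0.5746 bits per channel use.

0.5746 bits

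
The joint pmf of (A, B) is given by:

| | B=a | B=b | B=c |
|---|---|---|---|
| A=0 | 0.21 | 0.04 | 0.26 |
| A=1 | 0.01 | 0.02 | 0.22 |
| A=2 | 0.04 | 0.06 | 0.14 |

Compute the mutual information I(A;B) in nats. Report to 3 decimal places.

Marginals: p(A) = (0.5100, 0.2500, 0.2400), p(B) = (0.2600, 0.1200, 0.6200).
I(A;B) = H(A) + H(B) − H(A,B).
H(A) = 1.0325, H(B) = 0.9011, H(A,B) = 1.8369.
I(A;B) = 1.0325 + 0.9011 − 1.8369 = 0.097 nats.

0.097 nats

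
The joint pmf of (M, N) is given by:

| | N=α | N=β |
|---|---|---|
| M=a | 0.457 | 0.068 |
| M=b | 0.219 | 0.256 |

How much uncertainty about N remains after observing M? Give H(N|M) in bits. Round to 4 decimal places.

Marginals: p(M) = (0.5250, 0.4750), p(N) = (0.6760, 0.3240).
H(N|M) = Σ p(M) · H(N|M=·).
  M=a: p=0.5250, H(N|M=a) = 0.5561
  M=b: p=0.4750, H(N|M=b) = 0.9956
Weighted sum = 0.7649 bits.

0.7649 bits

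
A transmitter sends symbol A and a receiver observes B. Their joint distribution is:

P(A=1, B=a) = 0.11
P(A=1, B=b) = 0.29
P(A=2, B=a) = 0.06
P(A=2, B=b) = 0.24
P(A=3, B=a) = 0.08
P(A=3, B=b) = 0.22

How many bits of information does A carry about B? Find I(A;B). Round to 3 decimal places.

Marginals: p(A) = (0.4000, 0.3000, 0.3000), p(B) = (0.2500, 0.7500).
I(A;B) = Σ p(x,y)·log₂[p(x,y)/(p(x)p(y))].
  (1,a): 0.11·log₂(1.1000) = 0.0151
  (1,b): 0.29·log₂(0.9667) = -0.0142
  (2,a): 0.06·log₂(0.8000) = -0.0193
  (2,b): 0.24·log₂(1.0667) = 0.0223
  (3,a): 0.08·log₂(1.0667) = 0.0074
  (3,b): 0.22·log₂(0.9778) = -0.0071
Sum = 0.004 bits.

0.004 bits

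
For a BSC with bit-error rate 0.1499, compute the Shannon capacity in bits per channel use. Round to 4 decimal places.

Binary symmetric channel: C = 1 − h₂(ε) where h₂ is the binary entropy function.
h₂(0.1499) = −0.1499·log₂0.1499 − 0.8501·log₂0.8501 = 0.6096.
C = 1 − 0.6096 = 0.3904 bits per channel use.

0.3904 bits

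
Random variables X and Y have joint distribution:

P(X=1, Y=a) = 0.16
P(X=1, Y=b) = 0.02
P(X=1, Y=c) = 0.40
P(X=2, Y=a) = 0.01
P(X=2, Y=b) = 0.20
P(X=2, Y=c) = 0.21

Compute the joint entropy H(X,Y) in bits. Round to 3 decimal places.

2.068 bits

H(X,Y) = −Σ p(x,y)·log₂ p(x,y) over all 6 cells.
  cell (1,a): −0.16·log₂0.16 = 0.4230
  cell (1,b): −0.02·log₂0.02 = 0.1129
  cell (1,c): −0.40·log₂0.40 = 0.5288
  cell (2,a): −0.01·log₂0.01 = 0.0664
  cell (2,b): −0.20·log₂0.20 = 0.4644
  cell (2,c): −0.21·log₂0.21 = 0.4728
Sum = 2.068 bits.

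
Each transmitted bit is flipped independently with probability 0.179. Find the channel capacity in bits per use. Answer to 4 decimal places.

Binary symmetric channel: C = 1 − h₂(ε) where h₂ is the binary entropy function.
h₂(0.179) = −0.179·log₂0.179 − 0.821·log₂0.821 = 0.6779.
C = 1 − 0.6779 = 0.3221 bits per channel use.

0.3221 bits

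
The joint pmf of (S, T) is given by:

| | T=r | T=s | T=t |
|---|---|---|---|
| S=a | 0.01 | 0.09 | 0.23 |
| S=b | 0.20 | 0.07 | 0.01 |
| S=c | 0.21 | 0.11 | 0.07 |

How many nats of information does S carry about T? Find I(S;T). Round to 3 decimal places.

0.259 nats

Marginals: p(S) = (0.3300, 0.2800, 0.3900), p(T) = (0.4200, 0.2700, 0.3100).
I(S;T) = Σ p(x,y)·ln[p(x,y)/(p(x)p(y))].
  (a,r): 0.01·ln(0.0722) = -0.0263
  (a,s): 0.09·ln(1.0101) = 0.0009
  (a,t): 0.23·ln(2.2483) = 0.1863
  (b,r): 0.20·ln(1.7007) = 0.1062
  (b,s): 0.07·ln(0.9259) = -0.0054
  (b,t): 0.01·ln(0.1152) = -0.0216
  (c,r): 0.21·ln(1.2821) = 0.0522
  (c,s): 0.11·ln(1.0446) = 0.0048
  (c,t): 0.07·ln(0.5790) = -0.0383
Sum = 0.259 nats.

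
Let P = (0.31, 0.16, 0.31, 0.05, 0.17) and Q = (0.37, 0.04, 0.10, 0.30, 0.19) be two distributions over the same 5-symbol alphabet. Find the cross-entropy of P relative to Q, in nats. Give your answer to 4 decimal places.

H(P,Q) = −Σ p·ln q.
  −0.31·ln(0.37) = 0.30822
  −0.16·ln(0.04) = 0.51502
  −0.31·ln(0.10) = 0.71380
  −0.05·ln(0.30) = 0.06020
  −0.17·ln(0.19) = 0.28232
H(P,Q) = 1.8796 nats.

1.8796 nats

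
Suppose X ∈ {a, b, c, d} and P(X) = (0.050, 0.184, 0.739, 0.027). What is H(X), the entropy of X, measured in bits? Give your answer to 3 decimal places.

H(X) = −Σ p·log₂ p.
  −(0.050)·log₂(0.050) = 0.2161
  −(0.184)·log₂(0.184) = 0.4494
  −(0.739)·log₂(0.739) = 0.3225
  −(0.027)·log₂(0.027) = 0.1407
Sum: 0.2161 + 0.4494 + 0.3225 + 0.1407 = 1.129 bits.

1.129 bits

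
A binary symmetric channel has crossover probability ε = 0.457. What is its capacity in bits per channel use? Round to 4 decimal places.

Binary symmetric channel: C = 1 − h₂(ε) where h₂ is the binary entropy function.
h₂(0.457) = −0.457·log₂0.457 − 0.543·log₂0.543 = 0.9947.
C = 1 − 0.9947 = 0.0053 bits per channel use.

0.0053 bits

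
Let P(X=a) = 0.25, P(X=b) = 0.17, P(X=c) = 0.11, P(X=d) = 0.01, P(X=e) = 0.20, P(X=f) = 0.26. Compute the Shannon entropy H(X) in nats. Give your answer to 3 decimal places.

1.609 nats

H(X) = −Σ p·ln p.
  −(0.25)·ln(0.25) = 0.3466
  −(0.17)·ln(0.17) = 0.3012
  −(0.11)·ln(0.11) = 0.2428
  −(0.01)·ln(0.01) = 0.0461
  −(0.20)·ln(0.20) = 0.3219
  −(0.26)·ln(0.26) = 0.3502
Sum: 0.3466 + 0.3012 + 0.2428 + 0.0461 + 0.3219 + 0.3502 = 1.609 nats.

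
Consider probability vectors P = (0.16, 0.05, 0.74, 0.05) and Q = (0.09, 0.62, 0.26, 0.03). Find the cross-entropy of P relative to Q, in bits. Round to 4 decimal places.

H(P,Q) = −Σ p·log₂ q.
  −0.16·log₂(0.09) = 0.55583
  −0.05·log₂(0.62) = 0.03448
  −0.74·log₂(0.26) = 1.43813
  −0.05·log₂(0.03) = 0.25294
H(P,Q) = 2.2814 bits.

2.2814 bits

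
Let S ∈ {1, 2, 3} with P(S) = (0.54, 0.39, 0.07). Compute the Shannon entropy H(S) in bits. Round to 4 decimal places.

H(S) = −Σ p·log₂ p.
  −(0.54)·log₂(0.54) = 0.48004
  −(0.39)·log₂(0.39) = 0.52980
  −(0.07)·log₂(0.07) = 0.26856
Sum: 0.48004 + 0.52980 + 0.26856 = 1.2784 bits.

1.2784 bits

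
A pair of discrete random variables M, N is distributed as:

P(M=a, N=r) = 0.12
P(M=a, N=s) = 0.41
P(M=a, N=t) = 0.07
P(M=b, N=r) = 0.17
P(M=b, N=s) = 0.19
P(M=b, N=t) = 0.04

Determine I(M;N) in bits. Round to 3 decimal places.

Marginals: p(M) = (0.6000, 0.4000), p(N) = (0.2900, 0.6000, 0.1100).
I(M;N) = H(M) + H(N) − H(M,N).
H(M) = 0.9710, H(N) = 1.3104, H(M,N) = 2.2386.
I(M;N) = 0.9710 + 1.3104 − 2.2386 = 0.043 bits.

0.043 bits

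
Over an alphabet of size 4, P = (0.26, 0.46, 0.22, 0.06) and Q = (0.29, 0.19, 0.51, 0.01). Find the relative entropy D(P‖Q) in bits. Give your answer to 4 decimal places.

D(P‖Q) = Σ p·log₂(p/q).
  0.26·log₂(0.26/0.29) = -0.04096
  0.46·log₂(0.46/0.19) = 0.58679
  0.22·log₂(0.22/0.51) = -0.26686
  0.06·log₂(0.06/0.01) = 0.15510
D(P‖Q) = 0.4341 bits.

0.4341 bits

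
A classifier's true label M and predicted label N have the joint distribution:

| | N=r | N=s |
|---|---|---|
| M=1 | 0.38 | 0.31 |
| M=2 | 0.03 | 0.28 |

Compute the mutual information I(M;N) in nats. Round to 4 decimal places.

0.1036 nats

Marginals: p(M) = (0.6900, 0.3100), p(N) = (0.4100, 0.5900).
I(M;N) = Σ p(x,y)·ln[p(x,y)/(p(x)p(y))].
  (1,r): 0.38·ln(1.3432) = 0.11213
  (1,s): 0.31·ln(0.7615) = -0.08447
  (2,r): 0.03·ln(0.2360) = -0.04331
  (2,s): 0.28·ln(1.5309) = 0.11924
Sum = 0.1036 nats.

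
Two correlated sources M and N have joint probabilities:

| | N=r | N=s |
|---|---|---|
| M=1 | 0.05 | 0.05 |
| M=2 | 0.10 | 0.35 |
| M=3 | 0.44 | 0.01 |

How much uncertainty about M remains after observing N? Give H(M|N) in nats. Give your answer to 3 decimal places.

Chain rule: H(M|N) = H(M,N) − H(N).
Marginals: p(M) = (0.1000, 0.4500, 0.4500), p(N) = (0.5900, 0.4100).
H(M,N) = 1.3046 nats; H(N) = 0.6769 nats.
H(M|N) = 1.3046 − 0.6769 = 0.628 nats.

0.628 nats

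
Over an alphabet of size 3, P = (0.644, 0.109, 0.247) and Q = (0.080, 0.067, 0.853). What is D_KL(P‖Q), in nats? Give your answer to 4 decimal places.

1.0901 nats

D(P‖Q) = Σ p·ln(p/q).
  0.644·ln(0.644/0.080) = 1.34317
  0.109·ln(0.109/0.067) = 0.05305
  0.247·ln(0.247/0.853) = -0.30612
D(P‖Q) = 1.0901 nats.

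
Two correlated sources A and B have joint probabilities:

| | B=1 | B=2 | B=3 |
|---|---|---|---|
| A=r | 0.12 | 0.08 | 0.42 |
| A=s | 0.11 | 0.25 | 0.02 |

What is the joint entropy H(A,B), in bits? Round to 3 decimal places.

H(A,B) = −Σ p(x,y)·log₂ p(x,y) over all 6 cells.
  cell (r,1): −0.12·log₂0.12 = 0.3671
  cell (r,2): −0.08·log₂0.08 = 0.2915
  cell (r,3): −0.42·log₂0.42 = 0.5256
  cell (s,1): −0.11·log₂0.11 = 0.3503
  cell (s,2): −0.25·log₂0.25 = 0.5000
  cell (s,3): −0.02·log₂0.02 = 0.1129
Sum = 2.147 bits.

2.147 bits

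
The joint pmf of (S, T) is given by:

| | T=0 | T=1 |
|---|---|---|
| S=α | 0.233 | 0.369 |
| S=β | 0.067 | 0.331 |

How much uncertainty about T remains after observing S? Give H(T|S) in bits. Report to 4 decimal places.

Chain rule: H(T|S) = H(S,T) − H(S).
Marginals: p(S) = (0.6020, 0.3980), p(T) = (0.3000, 0.7000).
H(S,T) = 1.8097 bits; H(S) = 0.9698 bits.
H(T|S) = 1.8097 − 0.9698 = 0.8399 bits.

0.8399 bits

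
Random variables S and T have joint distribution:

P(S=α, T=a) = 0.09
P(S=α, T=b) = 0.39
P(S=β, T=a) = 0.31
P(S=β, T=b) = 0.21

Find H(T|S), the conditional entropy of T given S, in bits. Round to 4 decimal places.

Marginals: p(S) = (0.4800, 0.5200), p(T) = (0.4000, 0.6000).
H(T|S) = Σ p(S) · H(T|S=·).
  S=α: p=0.4800, H(T|S=α) = 0.6962
  S=β: p=0.5200, H(T|S=β) = 0.9732
Weighted sum = 0.8402 bits.

0.8402 bits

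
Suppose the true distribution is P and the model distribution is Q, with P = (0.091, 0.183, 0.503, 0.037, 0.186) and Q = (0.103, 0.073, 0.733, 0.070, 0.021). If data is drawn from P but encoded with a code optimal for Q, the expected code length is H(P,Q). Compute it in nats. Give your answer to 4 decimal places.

1.6590 nats

H(P,Q) = −Σ p·ln q.
  −0.091·ln(0.103) = 0.20685
  −0.183·ln(0.073) = 0.47897
  −0.503·ln(0.733) = 0.15624
  −0.037·ln(0.070) = 0.09839
  −0.186·ln(0.021) = 0.71856
H(P,Q) = 1.6590 nats.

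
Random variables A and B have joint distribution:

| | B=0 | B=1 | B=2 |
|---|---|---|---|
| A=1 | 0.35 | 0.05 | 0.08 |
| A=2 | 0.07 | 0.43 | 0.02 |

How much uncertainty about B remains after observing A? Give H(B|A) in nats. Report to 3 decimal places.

Chain rule: H(B|A) = H(A,B) − H(A).
Marginals: p(A) = (0.4800, 0.5200), p(B) = (0.4200, 0.4800, 0.1000).
H(A,B) = 1.3466 nats; H(A) = 0.6923 nats.
H(B|A) = 1.3466 − 0.6923 = 0.654 nats.

0.654 nats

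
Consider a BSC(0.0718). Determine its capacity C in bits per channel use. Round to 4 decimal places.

0.6274 bits

Binary symmetric channel: C = 1 − h₂(ε) where h₂ is the binary entropy function.
h₂(0.0718) = −0.0718·log₂0.0718 − 0.9282·log₂0.9282 = 0.3726.
C = 1 − 0.3726 = 0.6274 bits per channel use.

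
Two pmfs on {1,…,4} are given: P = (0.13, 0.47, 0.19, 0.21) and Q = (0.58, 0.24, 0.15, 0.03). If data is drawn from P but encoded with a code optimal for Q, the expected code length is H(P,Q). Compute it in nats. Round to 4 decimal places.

1.8384 nats

H(P,Q) = −Σ p·ln q.
  −0.13·ln(0.58) = 0.07081
  −0.47·ln(0.24) = 0.67074
  −0.19·ln(0.15) = 0.36045
  −0.21·ln(0.03) = 0.73638
H(P,Q) = 1.8384 nats.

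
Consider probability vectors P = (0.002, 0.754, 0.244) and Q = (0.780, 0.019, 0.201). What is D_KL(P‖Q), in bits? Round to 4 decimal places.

4.0551 bits

D(P‖Q) = Σ p·log₂(p/q).
  0.002·log₂(0.002/0.780) = -0.01721
  0.754·log₂(0.754/0.019) = 4.00411
  0.244·log₂(0.244/0.201) = 0.06824
D(P‖Q) = 4.0551 bits.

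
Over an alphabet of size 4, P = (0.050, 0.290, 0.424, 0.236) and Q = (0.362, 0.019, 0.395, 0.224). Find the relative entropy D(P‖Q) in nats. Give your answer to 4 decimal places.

0.7338 nats

D(P‖Q) = Σ p·ln(p/q).
  0.050·ln(0.050/0.362) = -0.09898
  0.290·ln(0.290/0.019) = 0.79038
  0.424·ln(0.424/0.395) = 0.03004
  0.236·ln(0.236/0.224) = 0.01232
D(P‖Q) = 0.7338 nats.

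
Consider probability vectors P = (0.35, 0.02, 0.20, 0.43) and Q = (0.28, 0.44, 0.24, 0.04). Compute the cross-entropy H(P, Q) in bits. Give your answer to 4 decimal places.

H(P,Q) = −Σ p·log₂ q.
  −0.35·log₂(0.28) = 0.64278
  −0.02·log₂(0.44) = 0.02369
  −0.20·log₂(0.24) = 0.41178
  −0.43·log₂(0.04) = 1.99686
H(P,Q) = 3.0751 bits.

3.0751 bits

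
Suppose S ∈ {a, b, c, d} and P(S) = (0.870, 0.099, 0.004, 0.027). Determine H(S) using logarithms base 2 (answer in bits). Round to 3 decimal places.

0.678 bits

H(S) = −Σ p·log₂ p.
  −(0.870)·log₂(0.870) = 0.1748
  −(0.099)·log₂(0.099) = 0.3303
  −(0.004)·log₂(0.004) = 0.0319
  −(0.027)·log₂(0.027) = 0.1407
Sum: 0.1748 + 0.3303 + 0.0319 + 0.1407 = 0.678 bits.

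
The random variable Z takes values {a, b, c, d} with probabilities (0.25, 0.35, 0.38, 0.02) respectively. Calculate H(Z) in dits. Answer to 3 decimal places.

0.504 dits

H(Z) = −Σ p·log₁₀ p.
  −(0.25)·log₁₀(0.25) = 0.1505
  −(0.35)·log₁₀(0.35) = 0.1596
  −(0.38)·log₁₀(0.38) = 0.1597
  −(0.02)·log₁₀(0.02) = 0.0340
Sum: 0.1505 + 0.1596 + 0.1597 + 0.0340 = 0.504 dits.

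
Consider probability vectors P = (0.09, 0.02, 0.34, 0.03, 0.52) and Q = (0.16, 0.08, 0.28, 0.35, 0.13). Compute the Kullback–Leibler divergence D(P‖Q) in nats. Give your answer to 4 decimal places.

D(P‖Q) = Σ p·ln(p/q).
  0.09·ln(0.09/0.16) = -0.05178
  0.02·ln(0.02/0.08) = -0.02773
  0.34·ln(0.34/0.28) = 0.06601
  0.03·ln(0.03/0.35) = -0.07370
  0.52·ln(0.52/0.13) = 0.72087
D(P‖Q) = 0.6337 nats.

0.6337 nats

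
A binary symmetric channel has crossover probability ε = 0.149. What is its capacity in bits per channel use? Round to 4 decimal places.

0.3927 bits

Binary symmetric channel: C = 1 − h₂(ε) where h₂ is the binary entropy function.
h₂(0.149) = −0.149·log₂0.149 − 0.851·log₂0.851 = 0.6073.
C = 1 − 0.6073 = 0.3927 bits per channel use.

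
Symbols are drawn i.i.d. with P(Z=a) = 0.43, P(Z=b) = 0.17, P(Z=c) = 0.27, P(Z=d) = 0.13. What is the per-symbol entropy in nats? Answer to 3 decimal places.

1.283 nats

H(Z) = −Σ p·ln p.
  −(0.43)·ln(0.43) = 0.3629
  −(0.17)·ln(0.17) = 0.3012
  −(0.27)·ln(0.27) = 0.3535
  −(0.13)·ln(0.13) = 0.2652
Sum: 0.3629 + 0.3012 + 0.3535 + 0.2652 = 1.283 nats.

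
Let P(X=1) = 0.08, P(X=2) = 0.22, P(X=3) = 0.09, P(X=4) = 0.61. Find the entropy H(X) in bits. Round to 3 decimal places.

1.520 bits

H(X) = −Σ p·log₂ p.
  −(0.08)·log₂(0.08) = 0.2915
  −(0.22)·log₂(0.22) = 0.4806
  −(0.09)·log₂(0.09) = 0.3127
  −(0.61)·log₂(0.61) = 0.4350
Sum: 0.2915 + 0.4806 + 0.3127 + 0.4350 = 1.520 bits.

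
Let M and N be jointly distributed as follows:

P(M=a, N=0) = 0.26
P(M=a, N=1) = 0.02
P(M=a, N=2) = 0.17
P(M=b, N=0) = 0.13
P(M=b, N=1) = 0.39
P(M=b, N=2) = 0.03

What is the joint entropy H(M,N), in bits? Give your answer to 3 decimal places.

2.117 bits

H(M,N) = −Σ p(x,y)·log₂ p(x,y) over all 6 cells.
  cell (a,0): −0.26·log₂0.26 = 0.5053
  cell (a,1): −0.02·log₂0.02 = 0.1129
  cell (a,2): −0.17·log₂0.17 = 0.4346
  cell (b,0): −0.13·log₂0.13 = 0.3826
  cell (b,1): −0.39·log₂0.39 = 0.5298
  cell (b,2): −0.03·log₂0.03 = 0.1518
Sum = 2.117 bits.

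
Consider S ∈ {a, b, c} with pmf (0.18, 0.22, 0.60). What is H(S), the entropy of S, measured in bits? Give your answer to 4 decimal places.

1.3681 bits

H(S) = −Σ p·log₂ p.
  −(0.18)·log₂(0.18) = 0.44531
  −(0.22)·log₂(0.22) = 0.48057
  −(0.60)·log₂(0.60) = 0.44218
Sum: 0.44531 + 0.48057 + 0.44218 = 1.3681 bits.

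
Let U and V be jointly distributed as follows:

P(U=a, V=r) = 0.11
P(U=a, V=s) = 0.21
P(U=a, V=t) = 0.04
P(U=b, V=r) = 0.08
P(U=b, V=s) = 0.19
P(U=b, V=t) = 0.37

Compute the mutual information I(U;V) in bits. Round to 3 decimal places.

Marginals: p(U) = (0.3600, 0.6400), p(V) = (0.1900, 0.4000, 0.4100).
I(U;V) = H(U) + H(V) − H(U,V).
H(U) = 0.9427, H(V) = 1.5114, H(U,V) = 2.2863.
I(U;V) = 0.9427 + 1.5114 − 2.2863 = 0.168 bits.

0.168 bits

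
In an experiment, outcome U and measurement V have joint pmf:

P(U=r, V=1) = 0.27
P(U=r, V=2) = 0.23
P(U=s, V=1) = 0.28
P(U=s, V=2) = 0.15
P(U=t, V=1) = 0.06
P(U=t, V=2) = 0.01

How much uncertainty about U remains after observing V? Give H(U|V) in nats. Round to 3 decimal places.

0.879 nats

Marginals: p(U) = (0.5000, 0.4300, 0.0700), p(V) = (0.6100, 0.3900).
H(U|V) = Σ p(V) · H(U|V=·).
  V=1: p=0.6100, H(U|V=1) = 0.9463
  V=2: p=0.3900, H(U|V=2) = 0.7729
Weighted sum = 0.879 nats.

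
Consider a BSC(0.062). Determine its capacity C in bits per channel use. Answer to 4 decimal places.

Binary symmetric channel: C = 1 − h₂(ε) where h₂ is the binary entropy function.
h₂(0.062) = −0.062·log₂0.062 − 0.938·log₂0.938 = 0.3353.
C = 1 − 0.3353 = 0.6647 bits per channel use.

0.6647 bits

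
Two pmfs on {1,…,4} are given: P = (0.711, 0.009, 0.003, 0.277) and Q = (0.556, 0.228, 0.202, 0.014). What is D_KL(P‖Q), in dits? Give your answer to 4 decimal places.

0.4169 dits

D(P‖Q) = Σ p·log₁₀(p/q).
  0.711·log₁₀(0.711/0.556) = 0.07593
  0.009·log₁₀(0.009/0.228) = -0.01263
  0.003·log₁₀(0.003/0.202) = -0.00548
  0.277·log₁₀(0.277/0.014) = 0.35909
D(P‖Q) = 0.4169 dits.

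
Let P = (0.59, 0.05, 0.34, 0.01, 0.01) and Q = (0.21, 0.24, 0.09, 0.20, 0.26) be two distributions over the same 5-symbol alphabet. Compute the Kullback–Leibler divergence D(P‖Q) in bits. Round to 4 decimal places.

D(P‖Q) = Σ p·log₂(p/q).
  0.59·log₂(0.59/0.21) = 0.87929
  0.05·log₂(0.05/0.24) = -0.11315
  0.34·log₂(0.34/0.09) = 0.65196
  0.01·log₂(0.01/0.20) = -0.04322
  0.01·log₂(0.01/0.26) = -0.04700
D(P‖Q) = 1.3279 bits.

1.3279 bits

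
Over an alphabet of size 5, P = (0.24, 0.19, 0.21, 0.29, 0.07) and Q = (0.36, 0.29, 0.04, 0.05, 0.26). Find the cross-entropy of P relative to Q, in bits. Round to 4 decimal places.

3.0577 bits

H(P,Q) = −Σ p·log₂ q.
  −0.24·log₂(0.36) = 0.35374
  −0.19·log₂(0.29) = 0.33932
  −0.21·log₂(0.04) = 0.97521
  −0.29·log₂(0.05) = 1.25336
  −0.07·log₂(0.26) = 0.13604
H(P,Q) = 3.0577 bits.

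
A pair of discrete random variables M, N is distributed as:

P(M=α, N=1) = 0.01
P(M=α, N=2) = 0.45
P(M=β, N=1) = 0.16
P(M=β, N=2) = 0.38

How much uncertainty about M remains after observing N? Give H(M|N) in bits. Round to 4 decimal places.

0.8806 bits

Marginals: p(M) = (0.4600, 0.5400), p(N) = (0.1700, 0.8300).
H(M|N) = Σ p(N) · H(M|N=·).
  N=1: p=0.1700, H(M|N=1) = 0.3228
  N=2: p=0.8300, H(M|N=2) = 0.9949
Weighted sum = 0.8806 bits.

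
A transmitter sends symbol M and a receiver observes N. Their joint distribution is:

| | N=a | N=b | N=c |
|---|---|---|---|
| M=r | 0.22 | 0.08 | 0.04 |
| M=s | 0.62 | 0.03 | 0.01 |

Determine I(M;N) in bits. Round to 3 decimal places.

Marginals: p(M) = (0.3400, 0.6600), p(N) = (0.8400, 0.1100, 0.0500).
I(M;N) = H(M) + H(N) − H(M,N).
H(M) = 0.9248, H(N) = 0.7777, H(M,N) = 1.6036.
I(M;N) = 0.9248 + 0.7777 − 1.6036 = 0.099 bits.

0.099 bits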